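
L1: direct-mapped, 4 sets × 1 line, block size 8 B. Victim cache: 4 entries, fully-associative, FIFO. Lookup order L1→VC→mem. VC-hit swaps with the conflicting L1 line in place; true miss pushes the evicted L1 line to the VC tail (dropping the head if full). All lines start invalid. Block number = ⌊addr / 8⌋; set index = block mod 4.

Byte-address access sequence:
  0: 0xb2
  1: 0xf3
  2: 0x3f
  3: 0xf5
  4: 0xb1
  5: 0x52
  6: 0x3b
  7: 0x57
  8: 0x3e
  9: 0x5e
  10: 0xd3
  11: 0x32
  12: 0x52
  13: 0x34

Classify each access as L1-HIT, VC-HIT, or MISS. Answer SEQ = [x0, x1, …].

SEQ = [MISS, MISS, MISS, L1-HIT, VC-HIT, MISS, L1-HIT, L1-HIT, L1-HIT, MISS, MISS, MISS, VC-HIT, VC-HIT]

#0 0xb2→b22/s2 MISS; vc=[]
#1 0xf3→b30/s2 MISS; vc=[22]
#2 0x3f→b7/s3 MISS; vc=[22]
#3 0xf5→b30/s2 L1-HIT; vc=[22]
#4 0xb1→b22/s2 VC-HIT; vc=[30]
#5 0x52→b10/s2 MISS; vc=[30,22]
#6 0x3b→b7/s3 L1-HIT; vc=[30,22]
#7 0x57→b10/s2 L1-HIT; vc=[30,22]
#8 0x3e→b7/s3 L1-HIT; vc=[30,22]
#9 0x5e→b11/s3 MISS; vc=[30,22,7]
#10 0xd3→b26/s2 MISS; vc=[30,22,7,10]
#11 0x32→b6/s2 MISS; vc=[22,7,10,26]
#12 0x52→b10/s2 VC-HIT; vc=[22,7,6,26]
#13 0x34→b6/s2 VC-HIT; vc=[22,7,10,26]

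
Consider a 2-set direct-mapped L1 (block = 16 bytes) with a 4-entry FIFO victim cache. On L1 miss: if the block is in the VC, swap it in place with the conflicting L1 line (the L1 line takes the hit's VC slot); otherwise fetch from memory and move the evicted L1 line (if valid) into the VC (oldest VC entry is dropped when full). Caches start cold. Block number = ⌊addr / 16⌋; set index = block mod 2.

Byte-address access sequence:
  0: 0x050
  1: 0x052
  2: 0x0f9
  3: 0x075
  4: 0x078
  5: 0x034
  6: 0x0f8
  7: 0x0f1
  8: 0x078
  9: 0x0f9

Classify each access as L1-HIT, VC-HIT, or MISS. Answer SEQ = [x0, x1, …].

  [0] addr=0x50 blk=5 s=1: MISS | VC []
  [1] addr=0x52 blk=5 s=1: L1-HIT | VC []
  [2] addr=0xf9 blk=15 s=1: MISS | VC [5]
  [3] addr=0x75 blk=7 s=1: MISS | VC [5, 15]
  [4] addr=0x78 blk=7 s=1: L1-HIT | VC [5, 15]
  [5] addr=0x34 blk=3 s=1: MISS | VC [5, 15, 7]
  [6] addr=0xf8 blk=15 s=1: VC-HIT | VC [5, 3, 7]
  [7] addr=0xf1 blk=15 s=1: L1-HIT | VC [5, 3, 7]
  [8] addr=0x78 blk=7 s=1: VC-HIT | VC [5, 3, 15]
  [9] addr=0xf9 blk=15 s=1: VC-HIT | VC [5, 3, 7]

SEQ = [MISS, L1-HIT, MISS, MISS, L1-HIT, MISS, VC-HIT, L1-HIT, VC-HIT, VC-HIT]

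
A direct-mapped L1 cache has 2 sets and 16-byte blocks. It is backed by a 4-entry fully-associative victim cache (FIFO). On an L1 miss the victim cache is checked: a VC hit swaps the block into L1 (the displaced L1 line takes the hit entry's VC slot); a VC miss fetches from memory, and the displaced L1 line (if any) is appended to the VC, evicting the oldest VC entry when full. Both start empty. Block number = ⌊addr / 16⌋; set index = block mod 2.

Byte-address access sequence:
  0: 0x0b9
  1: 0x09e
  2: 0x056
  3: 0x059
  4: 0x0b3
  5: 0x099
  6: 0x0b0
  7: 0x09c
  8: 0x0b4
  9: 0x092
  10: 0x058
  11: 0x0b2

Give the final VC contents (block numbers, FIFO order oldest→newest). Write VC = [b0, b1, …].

VC = [9, 5]

#0 0xb9→b11/s1 MISS; vc=[]
#1 0x9e→b9/s1 MISS; vc=[11]
#2 0x56→b5/s1 MISS; vc=[11,9]
#3 0x59→b5/s1 L1-HIT; vc=[11,9]
#4 0xb3→b11/s1 VC-HIT; vc=[5,9]
#5 0x99→b9/s1 VC-HIT; vc=[5,11]
#6 0xb0→b11/s1 VC-HIT; vc=[5,9]
#7 0x9c→b9/s1 VC-HIT; vc=[5,11]
#8 0xb4→b11/s1 VC-HIT; vc=[5,9]
#9 0x92→b9/s1 VC-HIT; vc=[5,11]
#10 0x58→b5/s1 VC-HIT; vc=[9,11]
#11 0xb2→b11/s1 VC-HIT; vc=[9,5]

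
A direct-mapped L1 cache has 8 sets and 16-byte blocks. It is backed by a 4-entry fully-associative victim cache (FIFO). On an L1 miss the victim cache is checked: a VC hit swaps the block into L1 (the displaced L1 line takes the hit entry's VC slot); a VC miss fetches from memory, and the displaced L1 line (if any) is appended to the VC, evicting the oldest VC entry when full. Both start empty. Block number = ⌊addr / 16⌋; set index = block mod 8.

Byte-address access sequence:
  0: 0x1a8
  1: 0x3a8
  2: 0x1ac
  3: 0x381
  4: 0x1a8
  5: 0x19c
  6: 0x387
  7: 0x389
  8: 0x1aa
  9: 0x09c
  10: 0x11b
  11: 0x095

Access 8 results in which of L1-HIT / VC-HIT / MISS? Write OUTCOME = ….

OUTCOME = L1-HIT

  [0] addr=0x1a8 blk=26 s=2: MISS | VC []
  [1] addr=0x3a8 blk=58 s=2: MISS | VC [26]
  [2] addr=0x1ac blk=26 s=2: VC-HIT | VC [58]
  [3] addr=0x381 blk=56 s=0: MISS | VC [58]
  [4] addr=0x1a8 blk=26 s=2: L1-HIT | VC [58]
  [5] addr=0x19c blk=25 s=1: MISS | VC [58]
  [6] addr=0x387 blk=56 s=0: L1-HIT | VC [58]
  [7] addr=0x389 blk=56 s=0: L1-HIT | VC [58]
  [8] addr=0x1aa blk=26 s=2: L1-HIT | VC [58]
  [9] addr=0x9c blk=9 s=1: MISS | VC [58, 25]
  [10] addr=0x11b blk=17 s=1: MISS | VC [58, 25, 9]
  [11] addr=0x95 blk=9 s=1: VC-HIT | VC [58, 25, 17]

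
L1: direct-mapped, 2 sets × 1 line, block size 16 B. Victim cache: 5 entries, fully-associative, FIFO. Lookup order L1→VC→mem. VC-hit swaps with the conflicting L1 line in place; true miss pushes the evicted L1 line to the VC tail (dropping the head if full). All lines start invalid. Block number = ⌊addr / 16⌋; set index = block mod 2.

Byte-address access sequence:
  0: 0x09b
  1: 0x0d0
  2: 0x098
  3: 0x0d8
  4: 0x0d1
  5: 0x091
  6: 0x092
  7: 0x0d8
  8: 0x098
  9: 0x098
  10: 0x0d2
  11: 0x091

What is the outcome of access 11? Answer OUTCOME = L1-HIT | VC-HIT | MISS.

#0 0x9b→b9/s1 MISS; vc=[]
#1 0xd0→b13/s1 MISS; vc=[9]
#2 0x98→b9/s1 VC-HIT; vc=[13]
#3 0xd8→b13/s1 VC-HIT; vc=[9]
#4 0xd1→b13/s1 L1-HIT; vc=[9]
#5 0x91→b9/s1 VC-HIT; vc=[13]
#6 0x92→b9/s1 L1-HIT; vc=[13]
#7 0xd8→b13/s1 VC-HIT; vc=[9]
#8 0x98→b9/s1 VC-HIT; vc=[13]
#9 0x98→b9/s1 L1-HIT; vc=[13]
#10 0xd2→b13/s1 VC-HIT; vc=[9]
#11 0x91→b9/s1 VC-HIT; vc=[13]

OUTCOME = VC-HIT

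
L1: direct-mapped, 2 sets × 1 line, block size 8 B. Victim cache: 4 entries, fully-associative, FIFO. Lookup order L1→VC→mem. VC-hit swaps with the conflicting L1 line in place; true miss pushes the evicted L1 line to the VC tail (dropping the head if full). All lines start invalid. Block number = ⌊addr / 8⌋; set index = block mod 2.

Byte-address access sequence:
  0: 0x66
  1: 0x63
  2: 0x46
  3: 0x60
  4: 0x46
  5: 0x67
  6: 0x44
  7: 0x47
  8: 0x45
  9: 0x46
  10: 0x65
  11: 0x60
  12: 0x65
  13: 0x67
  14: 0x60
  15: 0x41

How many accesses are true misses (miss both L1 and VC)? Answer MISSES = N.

  [0] addr=0x66 blk=12 s=0: MISS | VC []
  [1] addr=0x63 blk=12 s=0: L1-HIT | VC []
  [2] addr=0x46 blk=8 s=0: MISS | VC [12]
  [3] addr=0x60 blk=12 s=0: VC-HIT | VC [8]
  [4] addr=0x46 blk=8 s=0: VC-HIT | VC [12]
  [5] addr=0x67 blk=12 s=0: VC-HIT | VC [8]
  [6] addr=0x44 blk=8 s=0: VC-HIT | VC [12]
  [7] addr=0x47 blk=8 s=0: L1-HIT | VC [12]
  [8] addr=0x45 blk=8 s=0: L1-HIT | VC [12]
  [9] addr=0x46 blk=8 s=0: L1-HIT | VC [12]
  [10] addr=0x65 blk=12 s=0: VC-HIT | VC [8]
  [11] addr=0x60 blk=12 s=0: L1-HIT | VC [8]
  [12] addr=0x65 blk=12 s=0: L1-HIT | VC [8]
  [13] addr=0x67 blk=12 s=0: L1-HIT | VC [8]
  [14] addr=0x60 blk=12 s=0: L1-HIT | VC [8]
  [15] addr=0x41 blk=8 s=0: VC-HIT | VC [12]

MISSES = 2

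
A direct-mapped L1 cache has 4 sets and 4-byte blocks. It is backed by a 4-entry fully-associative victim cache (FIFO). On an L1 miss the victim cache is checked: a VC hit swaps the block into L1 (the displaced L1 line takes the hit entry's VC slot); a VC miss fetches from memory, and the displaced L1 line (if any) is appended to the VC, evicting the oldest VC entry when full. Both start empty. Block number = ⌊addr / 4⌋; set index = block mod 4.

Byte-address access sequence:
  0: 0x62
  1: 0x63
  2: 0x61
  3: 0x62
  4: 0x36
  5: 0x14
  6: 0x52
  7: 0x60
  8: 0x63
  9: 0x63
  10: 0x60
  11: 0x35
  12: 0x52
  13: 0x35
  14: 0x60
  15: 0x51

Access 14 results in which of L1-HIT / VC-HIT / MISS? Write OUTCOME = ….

#0 0x62→b24/s0 MISS; vc=[]
#1 0x63→b24/s0 L1-HIT; vc=[]
#2 0x61→b24/s0 L1-HIT; vc=[]
#3 0x62→b24/s0 L1-HIT; vc=[]
#4 0x36→b13/s1 MISS; vc=[]
#5 0x14→b5/s1 MISS; vc=[13]
#6 0x52→b20/s0 MISS; vc=[13,24]
#7 0x60→b24/s0 VC-HIT; vc=[13,20]
#8 0x63→b24/s0 L1-HIT; vc=[13,20]
#9 0x63→b24/s0 L1-HIT; vc=[13,20]
#10 0x60→b24/s0 L1-HIT; vc=[13,20]
#11 0x35→b13/s1 VC-HIT; vc=[5,20]
#12 0x52→b20/s0 VC-HIT; vc=[5,24]
#13 0x35→b13/s1 L1-HIT; vc=[5,24]
#14 0x60→b24/s0 VC-HIT; vc=[5,20]
#15 0x51→b20/s0 VC-HIT; vc=[5,24]

OUTCOME = VC-HIT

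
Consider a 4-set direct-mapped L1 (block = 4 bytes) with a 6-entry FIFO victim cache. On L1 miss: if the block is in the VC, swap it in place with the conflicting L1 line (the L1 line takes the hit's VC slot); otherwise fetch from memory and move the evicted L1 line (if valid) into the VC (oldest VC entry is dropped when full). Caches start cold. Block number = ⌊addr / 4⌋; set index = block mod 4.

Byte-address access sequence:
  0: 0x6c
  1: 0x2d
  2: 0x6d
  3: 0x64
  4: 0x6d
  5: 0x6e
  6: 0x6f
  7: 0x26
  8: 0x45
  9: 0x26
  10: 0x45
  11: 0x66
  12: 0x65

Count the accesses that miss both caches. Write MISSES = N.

MISSES = 5

  [0] addr=0x6c blk=27 s=3: MISS | VC []
  [1] addr=0x2d blk=11 s=3: MISS | VC [27]
  [2] addr=0x6d blk=27 s=3: VC-HIT | VC [11]
  [3] addr=0x64 blk=25 s=1: MISS | VC [11]
  [4] addr=0x6d blk=27 s=3: L1-HIT | VC [11]
  [5] addr=0x6e blk=27 s=3: L1-HIT | VC [11]
  [6] addr=0x6f blk=27 s=3: L1-HIT | VC [11]
  [7] addr=0x26 blk=9 s=1: MISS | VC [11, 25]
  [8] addr=0x45 blk=17 s=1: MISS | VC [11, 25, 9]
  [9] addr=0x26 blk=9 s=1: VC-HIT | VC [11, 25, 17]
  [10] addr=0x45 blk=17 s=1: VC-HIT | VC [11, 25, 9]
  [11] addr=0x66 blk=25 s=1: VC-HIT | VC [11, 17, 9]
  [12] addr=0x65 blk=25 s=1: L1-HIT | VC [11, 17, 9]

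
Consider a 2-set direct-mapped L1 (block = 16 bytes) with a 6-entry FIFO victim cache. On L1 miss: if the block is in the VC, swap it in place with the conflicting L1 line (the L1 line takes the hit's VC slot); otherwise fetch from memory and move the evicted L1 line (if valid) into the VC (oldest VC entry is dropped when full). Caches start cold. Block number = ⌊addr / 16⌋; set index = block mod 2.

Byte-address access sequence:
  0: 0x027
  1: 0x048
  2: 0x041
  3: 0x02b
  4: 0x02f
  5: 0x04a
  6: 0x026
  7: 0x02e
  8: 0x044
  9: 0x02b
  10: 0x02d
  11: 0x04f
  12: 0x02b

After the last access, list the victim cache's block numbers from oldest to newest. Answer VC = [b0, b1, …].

#0 0x27→b2/s0 MISS; vc=[]
#1 0x48→b4/s0 MISS; vc=[2]
#2 0x41→b4/s0 L1-HIT; vc=[2]
#3 0x2b→b2/s0 VC-HIT; vc=[4]
#4 0x2f→b2/s0 L1-HIT; vc=[4]
#5 0x4a→b4/s0 VC-HIT; vc=[2]
#6 0x26→b2/s0 VC-HIT; vc=[4]
#7 0x2e→b2/s0 L1-HIT; vc=[4]
#8 0x44→b4/s0 VC-HIT; vc=[2]
#9 0x2b→b2/s0 VC-HIT; vc=[4]
#10 0x2d→b2/s0 L1-HIT; vc=[4]
#11 0x4f→b4/s0 VC-HIT; vc=[2]
#12 0x2b→b2/s0 VC-HIT; vc=[4]

VC = [4]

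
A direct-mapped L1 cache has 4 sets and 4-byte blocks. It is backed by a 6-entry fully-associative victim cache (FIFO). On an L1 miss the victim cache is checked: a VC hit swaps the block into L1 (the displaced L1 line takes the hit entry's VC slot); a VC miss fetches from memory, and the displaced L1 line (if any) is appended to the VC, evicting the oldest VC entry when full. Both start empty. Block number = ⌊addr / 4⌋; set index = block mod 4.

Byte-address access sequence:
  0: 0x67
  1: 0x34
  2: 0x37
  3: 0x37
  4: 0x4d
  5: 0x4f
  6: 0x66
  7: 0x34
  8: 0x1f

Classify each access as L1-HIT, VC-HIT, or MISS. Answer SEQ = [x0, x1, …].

SEQ = [MISS, MISS, L1-HIT, L1-HIT, MISS, L1-HIT, VC-HIT, VC-HIT, MISS]

0: 0x67 (blk 25, set 1) → MISS  vc=[]
1: 0x34 (blk 13, set 1) → MISS  vc=[25]
2: 0x37 (blk 13, set 1) → L1-HIT  vc=[25]
3: 0x37 (blk 13, set 1) → L1-HIT  vc=[25]
4: 0x4d (blk 19, set 3) → MISS  vc=[25]
5: 0x4f (blk 19, set 3) → L1-HIT  vc=[25]
6: 0x66 (blk 25, set 1) → VC-HIT  vc=[13]
7: 0x34 (blk 13, set 1) → VC-HIT  vc=[25]
8: 0x1f (blk 7, set 3) → MISS  vc=[25, 19]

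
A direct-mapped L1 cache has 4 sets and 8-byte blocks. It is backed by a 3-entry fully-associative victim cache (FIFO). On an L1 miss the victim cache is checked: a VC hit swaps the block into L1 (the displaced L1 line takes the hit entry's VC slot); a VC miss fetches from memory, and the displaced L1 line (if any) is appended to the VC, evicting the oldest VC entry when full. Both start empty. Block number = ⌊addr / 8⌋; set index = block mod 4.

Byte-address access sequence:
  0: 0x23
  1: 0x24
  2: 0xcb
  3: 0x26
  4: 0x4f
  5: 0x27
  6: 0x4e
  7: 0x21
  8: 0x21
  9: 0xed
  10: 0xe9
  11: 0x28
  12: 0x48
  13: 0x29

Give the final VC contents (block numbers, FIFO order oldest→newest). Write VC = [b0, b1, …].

VC = [25, 9, 29]

#0 0x23→b4/s0 MISS; vc=[]
#1 0x24→b4/s0 L1-HIT; vc=[]
#2 0xcb→b25/s1 MISS; vc=[]
#3 0x26→b4/s0 L1-HIT; vc=[]
#4 0x4f→b9/s1 MISS; vc=[25]
#5 0x27→b4/s0 L1-HIT; vc=[25]
#6 0x4e→b9/s1 L1-HIT; vc=[25]
#7 0x21→b4/s0 L1-HIT; vc=[25]
#8 0x21→b4/s0 L1-HIT; vc=[25]
#9 0xed→b29/s1 MISS; vc=[25,9]
#10 0xe9→b29/s1 L1-HIT; vc=[25,9]
#11 0x28→b5/s1 MISS; vc=[25,9,29]
#12 0x48→b9/s1 VC-HIT; vc=[25,5,29]
#13 0x29→b5/s1 VC-HIT; vc=[25,9,29]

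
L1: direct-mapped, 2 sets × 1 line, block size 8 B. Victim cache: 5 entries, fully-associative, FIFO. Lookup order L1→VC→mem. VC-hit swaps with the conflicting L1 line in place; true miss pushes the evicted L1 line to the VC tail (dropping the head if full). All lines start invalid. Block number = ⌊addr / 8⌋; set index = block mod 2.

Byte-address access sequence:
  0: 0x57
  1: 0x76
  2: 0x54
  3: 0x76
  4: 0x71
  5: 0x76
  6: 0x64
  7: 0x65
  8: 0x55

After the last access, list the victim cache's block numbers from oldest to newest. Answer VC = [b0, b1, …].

VC = [12, 14]

0: 0x57 (blk 10, set 0) → MISS  vc=[]
1: 0x76 (blk 14, set 0) → MISS  vc=[10]
2: 0x54 (blk 10, set 0) → VC-HIT  vc=[14]
3: 0x76 (blk 14, set 0) → VC-HIT  vc=[10]
4: 0x71 (blk 14, set 0) → L1-HIT  vc=[10]
5: 0x76 (blk 14, set 0) → L1-HIT  vc=[10]
6: 0x64 (blk 12, set 0) → MISS  vc=[10, 14]
7: 0x65 (blk 12, set 0) → L1-HIT  vc=[10, 14]
8: 0x55 (blk 10, set 0) → VC-HIT  vc=[12, 14]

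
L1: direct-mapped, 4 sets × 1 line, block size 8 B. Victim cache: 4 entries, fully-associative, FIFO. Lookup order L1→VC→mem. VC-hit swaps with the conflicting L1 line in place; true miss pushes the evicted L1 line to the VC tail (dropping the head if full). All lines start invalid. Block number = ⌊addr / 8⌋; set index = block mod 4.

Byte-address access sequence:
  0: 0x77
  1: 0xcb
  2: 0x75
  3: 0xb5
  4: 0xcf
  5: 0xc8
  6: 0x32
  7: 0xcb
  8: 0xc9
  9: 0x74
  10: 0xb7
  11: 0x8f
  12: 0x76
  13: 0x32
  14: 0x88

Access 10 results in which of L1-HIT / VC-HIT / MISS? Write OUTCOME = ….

OUTCOME = VC-HIT

#0 0x77→b14/s2 MISS; vc=[]
#1 0xcb→b25/s1 MISS; vc=[]
#2 0x75→b14/s2 L1-HIT; vc=[]
#3 0xb5→b22/s2 MISS; vc=[14]
#4 0xcf→b25/s1 L1-HIT; vc=[14]
#5 0xc8→b25/s1 L1-HIT; vc=[14]
#6 0x32→b6/s2 MISS; vc=[14,22]
#7 0xcb→b25/s1 L1-HIT; vc=[14,22]
#8 0xc9→b25/s1 L1-HIT; vc=[14,22]
#9 0x74→b14/s2 VC-HIT; vc=[6,22]
#10 0xb7→b22/s2 VC-HIT; vc=[6,14]
#11 0x8f→b17/s1 MISS; vc=[6,14,25]
#12 0x76→b14/s2 VC-HIT; vc=[6,22,25]
#13 0x32→b6/s2 VC-HIT; vc=[14,22,25]
#14 0x88→b17/s1 L1-HIT; vc=[14,22,25]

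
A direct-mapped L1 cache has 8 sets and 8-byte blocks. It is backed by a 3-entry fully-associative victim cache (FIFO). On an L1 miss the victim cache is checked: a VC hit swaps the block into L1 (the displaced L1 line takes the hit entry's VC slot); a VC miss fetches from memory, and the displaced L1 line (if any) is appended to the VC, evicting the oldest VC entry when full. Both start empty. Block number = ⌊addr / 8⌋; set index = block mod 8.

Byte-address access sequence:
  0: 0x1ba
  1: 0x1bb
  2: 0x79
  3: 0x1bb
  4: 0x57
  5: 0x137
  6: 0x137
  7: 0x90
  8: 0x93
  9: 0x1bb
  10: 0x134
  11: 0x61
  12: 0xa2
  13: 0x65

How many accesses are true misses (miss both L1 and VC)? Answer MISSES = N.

  [0] addr=0x1ba blk=55 s=7: MISS | VC []
  [1] addr=0x1bb blk=55 s=7: L1-HIT | VC []
  [2] addr=0x79 blk=15 s=7: MISS | VC [55]
  [3] addr=0x1bb blk=55 s=7: VC-HIT | VC [15]
  [4] addr=0x57 blk=10 s=2: MISS | VC [15]
  [5] addr=0x137 blk=38 s=6: MISS | VC [15]
  [6] addr=0x137 blk=38 s=6: L1-HIT | VC [15]
  [7] addr=0x90 blk=18 s=2: MISS | VC [15, 10]
  [8] addr=0x93 blk=18 s=2: L1-HIT | VC [15, 10]
  [9] addr=0x1bb blk=55 s=7: L1-HIT | VC [15, 10]
  [10] addr=0x134 blk=38 s=6: L1-HIT | VC [15, 10]
  [11] addr=0x61 blk=12 s=4: MISS | VC [15, 10]
  [12] addr=0xa2 blk=20 s=4: MISS | VC [15, 10, 12]
  [13] addr=0x65 blk=12 s=4: VC-HIT | VC [15, 10, 20]

MISSES = 7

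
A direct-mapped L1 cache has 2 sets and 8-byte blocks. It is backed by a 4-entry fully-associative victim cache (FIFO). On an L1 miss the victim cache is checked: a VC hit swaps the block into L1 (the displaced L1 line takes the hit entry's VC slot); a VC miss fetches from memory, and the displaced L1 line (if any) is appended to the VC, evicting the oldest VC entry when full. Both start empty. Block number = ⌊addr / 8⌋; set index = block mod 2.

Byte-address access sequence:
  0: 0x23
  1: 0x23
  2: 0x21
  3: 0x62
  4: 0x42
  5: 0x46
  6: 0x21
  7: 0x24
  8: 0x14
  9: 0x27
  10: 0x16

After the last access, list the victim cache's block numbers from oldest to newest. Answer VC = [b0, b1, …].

  [0] addr=0x23 blk=4 s=0: MISS | VC []
  [1] addr=0x23 blk=4 s=0: L1-HIT | VC []
  [2] addr=0x21 blk=4 s=0: L1-HIT | VC []
  [3] addr=0x62 blk=12 s=0: MISS | VC [4]
  [4] addr=0x42 blk=8 s=0: MISS | VC [4, 12]
  [5] addr=0x46 blk=8 s=0: L1-HIT | VC [4, 12]
  [6] addr=0x21 blk=4 s=0: VC-HIT | VC [8, 12]
  [7] addr=0x24 blk=4 s=0: L1-HIT | VC [8, 12]
  [8] addr=0x14 blk=2 s=0: MISS | VC [8, 12, 4]
  [9] addr=0x27 blk=4 s=0: VC-HIT | VC [8, 12, 2]
  [10] addr=0x16 blk=2 s=0: VC-HIT | VC [8, 12, 4]

VC = [8, 12, 4]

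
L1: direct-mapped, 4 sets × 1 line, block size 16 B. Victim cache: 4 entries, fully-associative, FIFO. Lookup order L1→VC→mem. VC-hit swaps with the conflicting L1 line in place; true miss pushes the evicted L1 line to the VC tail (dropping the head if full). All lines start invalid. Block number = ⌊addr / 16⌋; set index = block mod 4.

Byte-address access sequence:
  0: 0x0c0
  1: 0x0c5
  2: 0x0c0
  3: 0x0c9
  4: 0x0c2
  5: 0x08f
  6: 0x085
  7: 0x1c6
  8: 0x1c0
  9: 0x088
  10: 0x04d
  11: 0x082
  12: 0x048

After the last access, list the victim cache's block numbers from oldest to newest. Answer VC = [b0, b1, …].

VC = [12, 28, 8]

#0 0xc0→b12/s0 MISS; vc=[]
#1 0xc5→b12/s0 L1-HIT; vc=[]
#2 0xc0→b12/s0 L1-HIT; vc=[]
#3 0xc9→b12/s0 L1-HIT; vc=[]
#4 0xc2→b12/s0 L1-HIT; vc=[]
#5 0x8f→b8/s0 MISS; vc=[12]
#6 0x85→b8/s0 L1-HIT; vc=[12]
#7 0x1c6→b28/s0 MISS; vc=[12,8]
#8 0x1c0→b28/s0 L1-HIT; vc=[12,8]
#9 0x88→b8/s0 VC-HIT; vc=[12,28]
#10 0x4d→b4/s0 MISS; vc=[12,28,8]
#11 0x82→b8/s0 VC-HIT; vc=[12,28,4]
#12 0x48→b4/s0 VC-HIT; vc=[12,28,8]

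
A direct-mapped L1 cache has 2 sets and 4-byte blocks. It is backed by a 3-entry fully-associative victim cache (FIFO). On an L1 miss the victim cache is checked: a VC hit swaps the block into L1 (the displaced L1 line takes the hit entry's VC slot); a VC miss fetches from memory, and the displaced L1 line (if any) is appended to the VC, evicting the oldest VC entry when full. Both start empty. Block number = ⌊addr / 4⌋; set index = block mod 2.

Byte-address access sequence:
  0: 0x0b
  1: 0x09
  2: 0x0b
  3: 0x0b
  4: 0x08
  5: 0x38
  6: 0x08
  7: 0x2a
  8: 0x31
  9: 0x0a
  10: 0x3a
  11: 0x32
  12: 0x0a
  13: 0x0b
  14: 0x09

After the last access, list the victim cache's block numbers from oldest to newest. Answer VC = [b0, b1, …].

VC = [12, 14, 10]

0: 0xb (blk 2, set 0) → MISS  vc=[]
1: 0x9 (blk 2, set 0) → L1-HIT  vc=[]
2: 0xb (blk 2, set 0) → L1-HIT  vc=[]
3: 0xb (blk 2, set 0) → L1-HIT  vc=[]
4: 0x8 (blk 2, set 0) → L1-HIT  vc=[]
5: 0x38 (blk 14, set 0) → MISS  vc=[2]
6: 0x8 (blk 2, set 0) → VC-HIT  vc=[14]
7: 0x2a (blk 10, set 0) → MISS  vc=[14, 2]
8: 0x31 (blk 12, set 0) → MISS  vc=[14, 2, 10]
9: 0xa (blk 2, set 0) → VC-HIT  vc=[14, 12, 10]
10: 0x3a (blk 14, set 0) → VC-HIT  vc=[2, 12, 10]
11: 0x32 (blk 12, set 0) → VC-HIT  vc=[2, 14, 10]
12: 0xa (blk 2, set 0) → VC-HIT  vc=[12, 14, 10]
13: 0xb (blk 2, set 0) → L1-HIT  vc=[12, 14, 10]
14: 0x9 (blk 2, set 0) → L1-HIT  vc=[12, 14, 10]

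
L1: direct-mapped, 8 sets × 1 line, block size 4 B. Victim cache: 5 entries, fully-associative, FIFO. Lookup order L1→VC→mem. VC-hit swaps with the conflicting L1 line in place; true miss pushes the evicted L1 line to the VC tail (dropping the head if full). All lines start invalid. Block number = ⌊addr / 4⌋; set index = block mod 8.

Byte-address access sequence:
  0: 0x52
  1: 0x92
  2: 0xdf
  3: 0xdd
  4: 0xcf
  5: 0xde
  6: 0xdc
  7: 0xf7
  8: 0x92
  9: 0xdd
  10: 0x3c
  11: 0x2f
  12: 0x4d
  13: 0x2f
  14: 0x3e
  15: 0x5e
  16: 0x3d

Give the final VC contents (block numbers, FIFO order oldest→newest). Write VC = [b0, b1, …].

VC = [20, 55, 51, 19, 23]

#0 0x52→b20/s4 MISS; vc=[]
#1 0x92→b36/s4 MISS; vc=[20]
#2 0xdf→b55/s7 MISS; vc=[20]
#3 0xdd→b55/s7 L1-HIT; vc=[20]
#4 0xcf→b51/s3 MISS; vc=[20]
#5 0xde→b55/s7 L1-HIT; vc=[20]
#6 0xdc→b55/s7 L1-HIT; vc=[20]
#7 0xf7→b61/s5 MISS; vc=[20]
#8 0x92→b36/s4 L1-HIT; vc=[20]
#9 0xdd→b55/s7 L1-HIT; vc=[20]
#10 0x3c→b15/s7 MISS; vc=[20,55]
#11 0x2f→b11/s3 MISS; vc=[20,55,51]
#12 0x4d→b19/s3 MISS; vc=[20,55,51,11]
#13 0x2f→b11/s3 VC-HIT; vc=[20,55,51,19]
#14 0x3e→b15/s7 L1-HIT; vc=[20,55,51,19]
#15 0x5e→b23/s7 MISS; vc=[20,55,51,19,15]
#16 0x3d→b15/s7 VC-HIT; vc=[20,55,51,19,23]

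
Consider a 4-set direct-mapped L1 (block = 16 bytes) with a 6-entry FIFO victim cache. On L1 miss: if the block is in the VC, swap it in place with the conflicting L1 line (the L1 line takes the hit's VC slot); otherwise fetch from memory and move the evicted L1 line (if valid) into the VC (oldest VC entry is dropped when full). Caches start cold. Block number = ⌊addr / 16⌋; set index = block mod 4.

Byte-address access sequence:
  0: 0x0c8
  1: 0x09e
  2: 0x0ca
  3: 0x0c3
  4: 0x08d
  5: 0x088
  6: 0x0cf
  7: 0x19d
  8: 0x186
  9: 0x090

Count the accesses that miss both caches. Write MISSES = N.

MISSES = 5

#0 0xc8→b12/s0 MISS; vc=[]
#1 0x9e→b9/s1 MISS; vc=[]
#2 0xca→b12/s0 L1-HIT; vc=[]
#3 0xc3→b12/s0 L1-HIT; vc=[]
#4 0x8d→b8/s0 MISS; vc=[12]
#5 0x88→b8/s0 L1-HIT; vc=[12]
#6 0xcf→b12/s0 VC-HIT; vc=[8]
#7 0x19d→b25/s1 MISS; vc=[8,9]
#8 0x186→b24/s0 MISS; vc=[8,9,12]
#9 0x90→b9/s1 VC-HIT; vc=[8,25,12]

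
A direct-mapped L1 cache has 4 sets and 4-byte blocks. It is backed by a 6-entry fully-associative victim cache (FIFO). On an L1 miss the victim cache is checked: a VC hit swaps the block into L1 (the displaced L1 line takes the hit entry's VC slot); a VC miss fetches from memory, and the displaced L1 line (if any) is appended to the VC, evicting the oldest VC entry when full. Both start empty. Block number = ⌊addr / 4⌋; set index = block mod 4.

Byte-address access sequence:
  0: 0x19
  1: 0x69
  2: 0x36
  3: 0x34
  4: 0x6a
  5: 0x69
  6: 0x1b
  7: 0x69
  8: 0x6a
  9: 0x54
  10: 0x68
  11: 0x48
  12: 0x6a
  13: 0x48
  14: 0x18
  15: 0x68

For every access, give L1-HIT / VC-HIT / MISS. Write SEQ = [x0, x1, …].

SEQ = [MISS, MISS, MISS, L1-HIT, L1-HIT, L1-HIT, VC-HIT, VC-HIT, L1-HIT, MISS, L1-HIT, MISS, VC-HIT, VC-HIT, VC-HIT, VC-HIT]

#0 0x19→b6/s2 MISS; vc=[]
#1 0x69→b26/s2 MISS; vc=[6]
#2 0x36→b13/s1 MISS; vc=[6]
#3 0x34→b13/s1 L1-HIT; vc=[6]
#4 0x6a→b26/s2 L1-HIT; vc=[6]
#5 0x69→b26/s2 L1-HIT; vc=[6]
#6 0x1b→b6/s2 VC-HIT; vc=[26]
#7 0x69→b26/s2 VC-HIT; vc=[6]
#8 0x6a→b26/s2 L1-HIT; vc=[6]
#9 0x54→b21/s1 MISS; vc=[6,13]
#10 0x68→b26/s2 L1-HIT; vc=[6,13]
#11 0x48→b18/s2 MISS; vc=[6,13,26]
#12 0x6a→b26/s2 VC-HIT; vc=[6,13,18]
#13 0x48→b18/s2 VC-HIT; vc=[6,13,26]
#14 0x18→b6/s2 VC-HIT; vc=[18,13,26]
#15 0x68→b26/s2 VC-HIT; vc=[18,13,6]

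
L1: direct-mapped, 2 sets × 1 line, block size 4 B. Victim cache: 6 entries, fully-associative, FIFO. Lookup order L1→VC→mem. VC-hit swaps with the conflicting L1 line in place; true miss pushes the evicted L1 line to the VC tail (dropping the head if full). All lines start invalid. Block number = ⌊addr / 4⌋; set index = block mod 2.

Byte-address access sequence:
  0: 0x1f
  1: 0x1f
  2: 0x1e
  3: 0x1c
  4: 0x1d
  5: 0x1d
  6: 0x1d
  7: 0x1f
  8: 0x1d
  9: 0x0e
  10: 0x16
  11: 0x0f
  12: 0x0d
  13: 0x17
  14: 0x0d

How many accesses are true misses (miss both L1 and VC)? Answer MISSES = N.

MISSES = 3

0: 0x1f (blk 7, set 1) → MISS  vc=[]
1: 0x1f (blk 7, set 1) → L1-HIT  vc=[]
2: 0x1e (blk 7, set 1) → L1-HIT  vc=[]
3: 0x1c (blk 7, set 1) → L1-HIT  vc=[]
4: 0x1d (blk 7, set 1) → L1-HIT  vc=[]
5: 0x1d (blk 7, set 1) → L1-HIT  vc=[]
6: 0x1d (blk 7, set 1) → L1-HIT  vc=[]
7: 0x1f (blk 7, set 1) → L1-HIT  vc=[]
8: 0x1d (blk 7, set 1) → L1-HIT  vc=[]
9: 0xe (blk 3, set 1) → MISS  vc=[7]
10: 0x16 (blk 5, set 1) → MISS  vc=[7, 3]
11: 0xf (blk 3, set 1) → VC-HIT  vc=[7, 5]
12: 0xd (blk 3, set 1) → L1-HIT  vc=[7, 5]
13: 0x17 (blk 5, set 1) → VC-HIT  vc=[7, 3]
14: 0xd (blk 3, set 1) → VC-HIT  vc=[7, 5]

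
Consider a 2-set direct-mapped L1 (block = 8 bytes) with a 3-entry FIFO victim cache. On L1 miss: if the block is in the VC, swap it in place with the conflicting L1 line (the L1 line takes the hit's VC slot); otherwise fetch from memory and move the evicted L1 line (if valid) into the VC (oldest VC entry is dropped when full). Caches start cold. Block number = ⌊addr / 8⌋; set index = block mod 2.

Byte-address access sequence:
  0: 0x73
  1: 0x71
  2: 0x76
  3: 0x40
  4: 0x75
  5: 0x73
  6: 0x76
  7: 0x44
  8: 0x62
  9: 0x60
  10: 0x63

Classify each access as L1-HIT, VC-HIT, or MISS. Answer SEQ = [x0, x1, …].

#0 0x73→b14/s0 MISS; vc=[]
#1 0x71→b14/s0 L1-HIT; vc=[]
#2 0x76→b14/s0 L1-HIT; vc=[]
#3 0x40→b8/s0 MISS; vc=[14]
#4 0x75→b14/s0 VC-HIT; vc=[8]
#5 0x73→b14/s0 L1-HIT; vc=[8]
#6 0x76→b14/s0 L1-HIT; vc=[8]
#7 0x44→b8/s0 VC-HIT; vc=[14]
#8 0x62→b12/s0 MISS; vc=[14,8]
#9 0x60→b12/s0 L1-HIT; vc=[14,8]
#10 0x63→b12/s0 L1-HIT; vc=[14,8]

SEQ = [MISS, L1-HIT, L1-HIT, MISS, VC-HIT, L1-HIT, L1-HIT, VC-HIT, MISS, L1-HIT, L1-HIT]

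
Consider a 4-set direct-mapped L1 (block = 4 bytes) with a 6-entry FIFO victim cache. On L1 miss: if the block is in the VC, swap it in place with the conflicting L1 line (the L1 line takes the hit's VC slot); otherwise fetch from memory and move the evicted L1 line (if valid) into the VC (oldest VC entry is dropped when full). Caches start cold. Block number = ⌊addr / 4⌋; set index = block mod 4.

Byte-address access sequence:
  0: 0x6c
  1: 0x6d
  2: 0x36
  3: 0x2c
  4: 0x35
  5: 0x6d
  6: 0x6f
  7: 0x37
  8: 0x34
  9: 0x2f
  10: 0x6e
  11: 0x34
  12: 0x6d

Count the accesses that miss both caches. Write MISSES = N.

0: 0x6c (blk 27, set 3) → MISS  vc=[]
1: 0x6d (blk 27, set 3) → L1-HIT  vc=[]
2: 0x36 (blk 13, set 1) → MISS  vc=[]
3: 0x2c (blk 11, set 3) → MISS  vc=[27]
4: 0x35 (blk 13, set 1) → L1-HIT  vc=[27]
5: 0x6d (blk 27, set 3) → VC-HIT  vc=[11]
6: 0x6f (blk 27, set 3) → L1-HIT  vc=[11]
7: 0x37 (blk 13, set 1) → L1-HIT  vc=[11]
8: 0x34 (blk 13, set 1) → L1-HIT  vc=[11]
9: 0x2f (blk 11, set 3) → VC-HIT  vc=[27]
10: 0x6e (blk 27, set 3) → VC-HIT  vc=[11]
11: 0x34 (blk 13, set 1) → L1-HIT  vc=[11]
12: 0x6d (blk 27, set 3) → L1-HIT  vc=[11]

MISSES = 3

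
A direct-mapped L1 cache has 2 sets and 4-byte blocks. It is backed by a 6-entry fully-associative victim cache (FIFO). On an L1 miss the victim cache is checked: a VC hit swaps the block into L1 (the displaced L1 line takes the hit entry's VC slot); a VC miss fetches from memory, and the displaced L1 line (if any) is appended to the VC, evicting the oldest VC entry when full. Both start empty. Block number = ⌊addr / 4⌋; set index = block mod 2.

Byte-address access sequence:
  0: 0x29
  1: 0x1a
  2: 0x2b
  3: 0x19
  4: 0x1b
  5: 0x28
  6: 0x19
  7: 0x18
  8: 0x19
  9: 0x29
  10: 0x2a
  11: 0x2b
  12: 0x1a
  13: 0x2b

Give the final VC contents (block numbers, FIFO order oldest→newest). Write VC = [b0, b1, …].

VC = [6]

  [0] addr=0x29 blk=10 s=0: MISS | VC []
  [1] addr=0x1a blk=6 s=0: MISS | VC [10]
  [2] addr=0x2b blk=10 s=0: VC-HIT | VC [6]
  [3] addr=0x19 blk=6 s=0: VC-HIT | VC [10]
  [4] addr=0x1b blk=6 s=0: L1-HIT | VC [10]
  [5] addr=0x28 blk=10 s=0: VC-HIT | VC [6]
  [6] addr=0x19 blk=6 s=0: VC-HIT | VC [10]
  [7] addr=0x18 blk=6 s=0: L1-HIT | VC [10]
  [8] addr=0x19 blk=6 s=0: L1-HIT | VC [10]
  [9] addr=0x29 blk=10 s=0: VC-HIT | VC [6]
  [10] addr=0x2a blk=10 s=0: L1-HIT | VC [6]
  [11] addr=0x2b blk=10 s=0: L1-HIT | VC [6]
  [12] addr=0x1a blk=6 s=0: VC-HIT | VC [10]
  [13] addr=0x2b blk=10 s=0: VC-HIT | VC [6]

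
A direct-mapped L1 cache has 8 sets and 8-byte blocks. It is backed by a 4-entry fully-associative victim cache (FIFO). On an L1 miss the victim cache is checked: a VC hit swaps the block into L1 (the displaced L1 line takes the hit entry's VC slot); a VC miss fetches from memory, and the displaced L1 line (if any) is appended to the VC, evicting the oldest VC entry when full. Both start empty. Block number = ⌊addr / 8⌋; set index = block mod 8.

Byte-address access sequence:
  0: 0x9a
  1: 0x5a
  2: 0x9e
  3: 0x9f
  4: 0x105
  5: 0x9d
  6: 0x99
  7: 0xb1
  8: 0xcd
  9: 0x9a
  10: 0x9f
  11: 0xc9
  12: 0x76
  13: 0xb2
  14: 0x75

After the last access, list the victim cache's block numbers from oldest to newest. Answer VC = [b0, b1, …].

0: 0x9a (blk 19, set 3) → MISS  vc=[]
1: 0x5a (blk 11, set 3) → MISS  vc=[19]
2: 0x9e (blk 19, set 3) → VC-HIT  vc=[11]
3: 0x9f (blk 19, set 3) → L1-HIT  vc=[11]
4: 0x105 (blk 32, set 0) → MISS  vc=[11]
5: 0x9d (blk 19, set 3) → L1-HIT  vc=[11]
6: 0x99 (blk 19, set 3) → L1-HIT  vc=[11]
7: 0xb1 (blk 22, set 6) → MISS  vc=[11]
8: 0xcd (blk 25, set 1) → MISS  vc=[11]
9: 0x9a (blk 19, set 3) → L1-HIT  vc=[11]
10: 0x9f (blk 19, set 3) → L1-HIT  vc=[11]
11: 0xc9 (blk 25, set 1) → L1-HIT  vc=[11]
12: 0x76 (blk 14, set 6) → MISS  vc=[11, 22]
13: 0xb2 (blk 22, set 6) → VC-HIT  vc=[11, 14]
14: 0x75 (blk 14, set 6) → VC-HIT  vc=[11, 22]

VC = [11, 22]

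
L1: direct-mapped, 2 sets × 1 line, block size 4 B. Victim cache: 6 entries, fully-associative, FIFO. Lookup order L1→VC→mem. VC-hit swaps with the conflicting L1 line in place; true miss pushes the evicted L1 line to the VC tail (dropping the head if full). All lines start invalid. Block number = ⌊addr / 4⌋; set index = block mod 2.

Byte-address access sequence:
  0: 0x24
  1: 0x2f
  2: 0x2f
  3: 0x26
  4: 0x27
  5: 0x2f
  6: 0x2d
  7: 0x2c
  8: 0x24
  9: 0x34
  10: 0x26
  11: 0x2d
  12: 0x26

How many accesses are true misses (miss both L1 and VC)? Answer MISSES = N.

0: 0x24 (blk 9, set 1) → MISS  vc=[]
1: 0x2f (blk 11, set 1) → MISS  vc=[9]
2: 0x2f (blk 11, set 1) → L1-HIT  vc=[9]
3: 0x26 (blk 9, set 1) → VC-HIT  vc=[11]
4: 0x27 (blk 9, set 1) → L1-HIT  vc=[11]
5: 0x2f (blk 11, set 1) → VC-HIT  vc=[9]
6: 0x2d (blk 11, set 1) → L1-HIT  vc=[9]
7: 0x2c (blk 11, set 1) → L1-HIT  vc=[9]
8: 0x24 (blk 9, set 1) → VC-HIT  vc=[11]
9: 0x34 (blk 13, set 1) → MISS  vc=[11, 9]
10: 0x26 (blk 9, set 1) → VC-HIT  vc=[11, 13]
11: 0x2d (blk 11, set 1) → VC-HIT  vc=[9, 13]
12: 0x26 (blk 9, set 1) → VC-HIT  vc=[11, 13]

MISSES = 3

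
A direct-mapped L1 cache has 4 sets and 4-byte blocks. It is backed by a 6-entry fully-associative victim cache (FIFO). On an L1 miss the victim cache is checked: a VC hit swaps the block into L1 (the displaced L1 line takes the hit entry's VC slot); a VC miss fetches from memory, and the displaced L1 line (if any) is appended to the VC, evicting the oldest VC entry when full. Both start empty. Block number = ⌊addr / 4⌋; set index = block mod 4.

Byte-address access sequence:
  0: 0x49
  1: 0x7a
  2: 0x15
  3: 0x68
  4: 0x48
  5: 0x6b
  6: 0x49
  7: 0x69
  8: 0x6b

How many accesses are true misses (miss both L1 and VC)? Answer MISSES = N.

MISSES = 4

  [0] addr=0x49 blk=18 s=2: MISS | VC []
  [1] addr=0x7a blk=30 s=2: MISS | VC [18]
  [2] addr=0x15 blk=5 s=1: MISS | VC [18]
  [3] addr=0x68 blk=26 s=2: MISS | VC [18, 30]
  [4] addr=0x48 blk=18 s=2: VC-HIT | VC [26, 30]
  [5] addr=0x6b blk=26 s=2: VC-HIT | VC [18, 30]
  [6] addr=0x49 blk=18 s=2: VC-HIT | VC [26, 30]
  [7] addr=0x69 blk=26 s=2: VC-HIT | VC [18, 30]
  [8] addr=0x6b blk=26 s=2: L1-HIT | VC [18, 30]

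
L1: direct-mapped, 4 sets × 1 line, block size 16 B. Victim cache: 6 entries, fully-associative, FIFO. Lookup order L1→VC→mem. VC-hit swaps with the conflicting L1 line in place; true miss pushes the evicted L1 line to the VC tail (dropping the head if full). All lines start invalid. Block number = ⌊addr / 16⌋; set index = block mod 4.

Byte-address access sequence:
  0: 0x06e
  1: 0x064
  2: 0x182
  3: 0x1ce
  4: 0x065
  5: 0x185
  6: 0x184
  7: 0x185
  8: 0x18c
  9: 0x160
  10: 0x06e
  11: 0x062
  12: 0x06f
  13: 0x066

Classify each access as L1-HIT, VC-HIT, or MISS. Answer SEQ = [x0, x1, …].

SEQ = [MISS, L1-HIT, MISS, MISS, L1-HIT, VC-HIT, L1-HIT, L1-HIT, L1-HIT, MISS, VC-HIT, L1-HIT, L1-HIT, L1-HIT]

#0 0x6e→b6/s2 MISS; vc=[]
#1 0x64→b6/s2 L1-HIT; vc=[]
#2 0x182→b24/s0 MISS; vc=[]
#3 0x1ce→b28/s0 MISS; vc=[24]
#4 0x65→b6/s2 L1-HIT; vc=[24]
#5 0x185→b24/s0 VC-HIT; vc=[28]
#6 0x184→b24/s0 L1-HIT; vc=[28]
#7 0x185→b24/s0 L1-HIT; vc=[28]
#8 0x18c→b24/s0 L1-HIT; vc=[28]
#9 0x160→b22/s2 MISS; vc=[28,6]
#10 0x6e→b6/s2 VC-HIT; vc=[28,22]
#11 0x62→b6/s2 L1-HIT; vc=[28,22]
#12 0x6f→b6/s2 L1-HIT; vc=[28,22]
#13 0x66→b6/s2 L1-HIT; vc=[28,22]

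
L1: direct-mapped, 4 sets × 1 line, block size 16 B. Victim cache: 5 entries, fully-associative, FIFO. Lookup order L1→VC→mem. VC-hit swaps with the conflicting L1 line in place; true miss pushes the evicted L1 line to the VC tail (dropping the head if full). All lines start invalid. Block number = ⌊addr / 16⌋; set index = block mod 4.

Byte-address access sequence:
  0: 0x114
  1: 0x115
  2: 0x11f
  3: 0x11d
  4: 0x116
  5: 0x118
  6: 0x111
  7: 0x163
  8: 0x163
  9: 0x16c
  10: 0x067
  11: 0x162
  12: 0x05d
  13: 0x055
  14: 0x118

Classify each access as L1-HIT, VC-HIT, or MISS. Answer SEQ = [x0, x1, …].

SEQ = [MISS, L1-HIT, L1-HIT, L1-HIT, L1-HIT, L1-HIT, L1-HIT, MISS, L1-HIT, L1-HIT, MISS, VC-HIT, MISS, L1-HIT, VC-HIT]

  [0] addr=0x114 blk=17 s=1: MISS | VC []
  [1] addr=0x115 blk=17 s=1: L1-HIT | VC []
  [2] addr=0x11f blk=17 s=1: L1-HIT | VC []
  [3] addr=0x11d blk=17 s=1: L1-HIT | VC []
  [4] addr=0x116 blk=17 s=1: L1-HIT | VC []
  [5] addr=0x118 blk=17 s=1: L1-HIT | VC []
  [6] addr=0x111 blk=17 s=1: L1-HIT | VC []
  [7] addr=0x163 blk=22 s=2: MISS | VC []
  [8] addr=0x163 blk=22 s=2: L1-HIT | VC []
  [9] addr=0x16c blk=22 s=2: L1-HIT | VC []
  [10] addr=0x67 blk=6 s=2: MISS | VC [22]
  [11] addr=0x162 blk=22 s=2: VC-HIT | VC [6]
  [12] addr=0x5d blk=5 s=1: MISS | VC [6, 17]
  [13] addr=0x55 blk=5 s=1: L1-HIT | VC [6, 17]
  [14] addr=0x118 blk=17 s=1: VC-HIT | VC [6, 5]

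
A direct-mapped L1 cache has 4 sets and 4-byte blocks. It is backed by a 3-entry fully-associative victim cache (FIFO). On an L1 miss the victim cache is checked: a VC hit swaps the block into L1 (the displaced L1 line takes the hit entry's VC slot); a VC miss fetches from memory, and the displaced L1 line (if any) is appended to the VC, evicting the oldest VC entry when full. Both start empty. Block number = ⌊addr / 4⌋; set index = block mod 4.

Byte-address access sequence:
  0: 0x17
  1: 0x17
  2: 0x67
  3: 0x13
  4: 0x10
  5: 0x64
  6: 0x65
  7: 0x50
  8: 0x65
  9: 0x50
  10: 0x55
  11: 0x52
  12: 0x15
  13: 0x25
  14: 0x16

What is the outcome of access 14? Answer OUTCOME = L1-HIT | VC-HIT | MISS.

  [0] addr=0x17 blk=5 s=1: MISS | VC []
  [1] addr=0x17 blk=5 s=1: L1-HIT | VC []
  [2] addr=0x67 blk=25 s=1: MISS | VC [5]
  [3] addr=0x13 blk=4 s=0: MISS | VC [5]
  [4] addr=0x10 blk=4 s=0: L1-HIT | VC [5]
  [5] addr=0x64 blk=25 s=1: L1-HIT | VC [5]
  [6] addr=0x65 blk=25 s=1: L1-HIT | VC [5]
  [7] addr=0x50 blk=20 s=0: MISS | VC [5, 4]
  [8] addr=0x65 blk=25 s=1: L1-HIT | VC [5, 4]
  [9] addr=0x50 blk=20 s=0: L1-HIT | VC [5, 4]
  [10] addr=0x55 blk=21 s=1: MISS | VC [5, 4, 25]
  [11] addr=0x52 blk=20 s=0: L1-HIT | VC [5, 4, 25]
  [12] addr=0x15 blk=5 s=1: VC-HIT | VC [21, 4, 25]
  [13] addr=0x25 blk=9 s=1: MISS | VC [4, 25, 5]
  [14] addr=0x16 blk=5 s=1: VC-HIT | VC [4, 25, 9]

OUTCOME = VC-HIT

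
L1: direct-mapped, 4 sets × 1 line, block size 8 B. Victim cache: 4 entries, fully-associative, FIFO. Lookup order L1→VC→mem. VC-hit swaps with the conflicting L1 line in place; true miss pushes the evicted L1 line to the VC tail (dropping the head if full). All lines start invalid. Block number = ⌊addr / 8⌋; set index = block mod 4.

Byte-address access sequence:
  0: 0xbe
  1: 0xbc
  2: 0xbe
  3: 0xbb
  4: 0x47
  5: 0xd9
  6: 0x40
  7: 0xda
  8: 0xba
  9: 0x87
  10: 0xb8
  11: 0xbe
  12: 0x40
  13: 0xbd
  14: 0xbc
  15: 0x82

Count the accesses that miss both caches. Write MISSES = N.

#0 0xbe→b23/s3 MISS; vc=[]
#1 0xbc→b23/s3 L1-HIT; vc=[]
#2 0xbe→b23/s3 L1-HIT; vc=[]
#3 0xbb→b23/s3 L1-HIT; vc=[]
#4 0x47→b8/s0 MISS; vc=[]
#5 0xd9→b27/s3 MISS; vc=[23]
#6 0x40→b8/s0 L1-HIT; vc=[23]
#7 0xda→b27/s3 L1-HIT; vc=[23]
#8 0xba→b23/s3 VC-HIT; vc=[27]
#9 0x87→b16/s0 MISS; vc=[27,8]
#10 0xb8→b23/s3 L1-HIT; vc=[27,8]
#11 0xbe→b23/s3 L1-HIT; vc=[27,8]
#12 0x40→b8/s0 VC-HIT; vc=[27,16]
#13 0xbd→b23/s3 L1-HIT; vc=[27,16]
#14 0xbc→b23/s3 L1-HIT; vc=[27,16]
#15 0x82→b16/s0 VC-HIT; vc=[27,8]

MISSES = 4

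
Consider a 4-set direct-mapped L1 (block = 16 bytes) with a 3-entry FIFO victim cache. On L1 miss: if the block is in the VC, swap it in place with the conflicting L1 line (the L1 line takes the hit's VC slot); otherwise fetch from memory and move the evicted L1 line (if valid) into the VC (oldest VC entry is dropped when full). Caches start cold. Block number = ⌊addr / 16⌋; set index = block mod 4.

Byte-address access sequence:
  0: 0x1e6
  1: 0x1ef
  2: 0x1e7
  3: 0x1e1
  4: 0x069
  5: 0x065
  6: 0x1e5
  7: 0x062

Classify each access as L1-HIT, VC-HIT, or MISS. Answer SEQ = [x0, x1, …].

#0 0x1e6→b30/s2 MISS; vc=[]
#1 0x1ef→b30/s2 L1-HIT; vc=[]
#2 0x1e7→b30/s2 L1-HIT; vc=[]
#3 0x1e1→b30/s2 L1-HIT; vc=[]
#4 0x69→b6/s2 MISS; vc=[30]
#5 0x65→b6/s2 L1-HIT; vc=[30]
#6 0x1e5→b30/s2 VC-HIT; vc=[6]
#7 0x62→b6/s2 VC-HIT; vc=[30]

SEQ = [MISS, L1-HIT, L1-HIT, L1-HIT, MISS, L1-HIT, VC-HIT, VC-HIT]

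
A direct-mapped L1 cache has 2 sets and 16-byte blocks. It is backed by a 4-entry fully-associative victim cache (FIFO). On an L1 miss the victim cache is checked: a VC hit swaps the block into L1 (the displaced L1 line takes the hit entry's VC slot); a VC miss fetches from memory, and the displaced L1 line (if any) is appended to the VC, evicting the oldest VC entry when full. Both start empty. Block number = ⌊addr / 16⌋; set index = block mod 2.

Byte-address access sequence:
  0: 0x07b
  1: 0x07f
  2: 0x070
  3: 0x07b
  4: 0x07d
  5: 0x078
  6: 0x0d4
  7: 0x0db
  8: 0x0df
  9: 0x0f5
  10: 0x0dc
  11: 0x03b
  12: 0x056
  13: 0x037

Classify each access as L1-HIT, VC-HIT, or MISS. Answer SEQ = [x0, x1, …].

SEQ = [MISS, L1-HIT, L1-HIT, L1-HIT, L1-HIT, L1-HIT, MISS, L1-HIT, L1-HIT, MISS, VC-HIT, MISS, MISS, VC-HIT]

#0 0x7b→b7/s1 MISS; vc=[]
#1 0x7f→b7/s1 L1-HIT; vc=[]
#2 0x70→b7/s1 L1-HIT; vc=[]
#3 0x7b→b7/s1 L1-HIT; vc=[]
#4 0x7d→b7/s1 L1-HIT; vc=[]
#5 0x78→b7/s1 L1-HIT; vc=[]
#6 0xd4→b13/s1 MISS; vc=[7]
#7 0xdb→b13/s1 L1-HIT; vc=[7]
#8 0xdf→b13/s1 L1-HIT; vc=[7]
#9 0xf5→b15/s1 MISS; vc=[7,13]
#10 0xdc→b13/s1 VC-HIT; vc=[7,15]
#11 0x3b→b3/s1 MISS; vc=[7,15,13]
#12 0x56→b5/s1 MISS; vc=[7,15,13,3]
#13 0x37→b3/s1 VC-HIT; vc=[7,15,13,5]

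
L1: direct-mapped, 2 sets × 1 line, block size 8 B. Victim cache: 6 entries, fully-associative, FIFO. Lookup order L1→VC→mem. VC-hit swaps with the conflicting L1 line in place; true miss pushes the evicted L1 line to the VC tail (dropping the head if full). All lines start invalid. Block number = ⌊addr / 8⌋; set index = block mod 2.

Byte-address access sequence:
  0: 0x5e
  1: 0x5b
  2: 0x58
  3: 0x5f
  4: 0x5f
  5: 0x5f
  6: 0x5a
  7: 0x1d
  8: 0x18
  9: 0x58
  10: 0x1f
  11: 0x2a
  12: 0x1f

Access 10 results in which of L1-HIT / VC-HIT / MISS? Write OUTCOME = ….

OUTCOME = VC-HIT

  [0] addr=0x5e blk=11 s=1: MISS | VC []
  [1] addr=0x5b blk=11 s=1: L1-HIT | VC []
  [2] addr=0x58 blk=11 s=1: L1-HIT | VC []
  [3] addr=0x5f blk=11 s=1: L1-HIT | VC []
  [4] addr=0x5f blk=11 s=1: L1-HIT | VC []
  [5] addr=0x5f blk=11 s=1: L1-HIT | VC []
  [6] addr=0x5a blk=11 s=1: L1-HIT | VC []
  [7] addr=0x1d blk=3 s=1: MISS | VC [11]
  [8] addr=0x18 blk=3 s=1: L1-HIT | VC [11]
  [9] addr=0x58 blk=11 s=1: VC-HIT | VC [3]
  [10] addr=0x1f blk=3 s=1: VC-HIT | VC [11]
  [11] addr=0x2a blk=5 s=1: MISS | VC [11, 3]
  [12] addr=0x1f blk=3 s=1: VC-HIT | VC [11, 5]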